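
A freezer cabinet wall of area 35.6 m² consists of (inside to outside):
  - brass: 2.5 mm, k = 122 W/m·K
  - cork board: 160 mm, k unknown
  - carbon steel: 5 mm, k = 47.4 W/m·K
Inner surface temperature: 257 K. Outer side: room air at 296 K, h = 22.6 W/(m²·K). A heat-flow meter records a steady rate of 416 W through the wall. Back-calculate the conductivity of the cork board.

k ≈ 0.0486 W/(m·K)

Using the resistance-network approach (series):
R_brass = L/(kA) = 0.0025/(122×35.6) = 5.756×10^-7 K/W
R_carbon steel = L/(kA) = 0.005/(47.4×35.6) = 2.963×10^-6 K/W
R_outer film = 1/(h_o·A) = 1/(22.6×35.6) = 0.001243 K/W
Sum of known resistances R_other = 0.001246 K/W
Total R = ΔT/Q = 39/416 = 0.09375 K/W
R_cork board = R_total − R_other = 0.0925 K/W
k = L/(R·A) = 0.16/(0.0925×35.6)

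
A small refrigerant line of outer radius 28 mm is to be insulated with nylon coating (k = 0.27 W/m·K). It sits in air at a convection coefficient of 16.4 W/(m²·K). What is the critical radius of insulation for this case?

For a cylinder r_cr = k/h = 0.27/16.4
r_cr = 16.5 mm; since the bare radius (28 mm) is above r_cr, any added insulation will reduce heat loss.

r_cr ≈ 16.5 mm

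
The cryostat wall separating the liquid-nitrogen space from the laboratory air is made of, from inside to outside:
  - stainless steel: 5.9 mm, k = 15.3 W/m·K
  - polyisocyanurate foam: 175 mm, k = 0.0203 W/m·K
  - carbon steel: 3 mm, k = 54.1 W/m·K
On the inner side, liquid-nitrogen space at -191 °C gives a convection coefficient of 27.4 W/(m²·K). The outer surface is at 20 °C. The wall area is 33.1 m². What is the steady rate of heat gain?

Q ≈ 807 W

Using the resistance-network approach (series):
R_inner film = 1/(h_i·A) = 1/(27.4×33.1) = 0.001103 K/W
R_stainless steel = L/(kA) = 0.0059/(15.3×33.1) = 1.165×10^-5 K/W
R_polyisocyanurate foam = L/(kA) = 0.175/(0.0203×33.1) = 0.2604 K/W
R_carbon steel = L/(kA) = 0.003/(54.1×33.1) = 1.675×10^-6 K/W
R_total = 0.2616 K/W
Q = ΔT / R_total = 211 / 0.2616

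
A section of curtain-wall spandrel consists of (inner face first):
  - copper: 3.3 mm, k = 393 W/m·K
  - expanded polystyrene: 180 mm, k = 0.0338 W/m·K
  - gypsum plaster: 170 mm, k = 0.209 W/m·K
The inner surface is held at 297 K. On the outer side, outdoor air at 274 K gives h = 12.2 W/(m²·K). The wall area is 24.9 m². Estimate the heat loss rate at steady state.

Q ≈ 92.1 W

Using the resistance-network approach (series):
R_copper = L/(kA) = 0.0033/(393×24.9) = 3.372×10^-7 K/W
R_expanded polystyrene = L/(kA) = 0.18/(0.0338×24.9) = 0.2139 K/W
R_gypsum plaster = L/(kA) = 0.17/(0.209×24.9) = 0.03267 K/W
R_outer film = 1/(h_o·A) = 1/(12.2×24.9) = 0.003292 K/W
R_total = 0.2498 K/W
Q = ΔT / R_total = 23 / 0.2498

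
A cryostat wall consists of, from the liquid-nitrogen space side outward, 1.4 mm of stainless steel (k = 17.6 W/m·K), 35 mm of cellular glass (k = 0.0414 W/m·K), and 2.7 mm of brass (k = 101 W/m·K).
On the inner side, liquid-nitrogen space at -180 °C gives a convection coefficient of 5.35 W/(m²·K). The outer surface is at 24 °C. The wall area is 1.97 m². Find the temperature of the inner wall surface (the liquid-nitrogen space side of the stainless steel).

Model the wall as resistances in series:
R_inner film = 1/(h_i·A) = 1/(5.35×1.97) = 0.09488 K/W
R_stainless steel = L/(kA) = 0.0014/(17.6×1.97) = 4.038×10^-5 K/W
R_cellular glass = L/(kA) = 0.035/(0.0414×1.97) = 0.4291 K/W
R_brass = L/(kA) = 0.0027/(101×1.97) = 1.357×10^-5 K/W
R_total = 0.5241 K/W;  Q = ΔT/R_total = 204/0.5241 = 389.3 W
T_interface = T_inner + Q·ΣR(inner→interface) = -180 + 389×0.09488

T ≈ -143 °C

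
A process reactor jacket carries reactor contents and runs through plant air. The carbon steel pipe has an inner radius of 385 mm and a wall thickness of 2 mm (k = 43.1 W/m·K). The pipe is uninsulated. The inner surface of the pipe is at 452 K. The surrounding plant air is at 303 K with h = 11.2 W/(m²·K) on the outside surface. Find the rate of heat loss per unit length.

q′ ≈ 4060 W/m

For a radial system each layer contributes R = ln(r_out/r_in)/(2πkL); films add R = 1/(hA).
R_carbon steel pipe wall = ln(387/385)/(2π×43.1×1) = 1.913×10^-5 K/W
R_outer film = 1/(h_o·2πr_oL) = 1/(11.2×2π×0.387×1) = 0.03672 K/W
R_total = 0.03674 K/W
Q = ΔT/R_total = 149/0.03674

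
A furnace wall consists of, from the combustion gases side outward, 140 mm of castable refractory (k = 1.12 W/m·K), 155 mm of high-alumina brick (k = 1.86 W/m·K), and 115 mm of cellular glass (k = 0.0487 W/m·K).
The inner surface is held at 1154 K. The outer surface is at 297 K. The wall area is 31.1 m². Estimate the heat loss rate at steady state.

Thermal resistances in series:
R_castable refractory = L/(kA) = 0.14/(1.12×31.1) = 0.004019 K/W
R_high-alumina brick = L/(kA) = 0.155/(1.86×31.1) = 0.00268 K/W
R_cellular glass = L/(kA) = 0.115/(0.0487×31.1) = 0.07593 K/W
R_total = 0.08263 K/W
Q = ΔT / R_total = 857 / 0.08263

Q ≈ 10400 W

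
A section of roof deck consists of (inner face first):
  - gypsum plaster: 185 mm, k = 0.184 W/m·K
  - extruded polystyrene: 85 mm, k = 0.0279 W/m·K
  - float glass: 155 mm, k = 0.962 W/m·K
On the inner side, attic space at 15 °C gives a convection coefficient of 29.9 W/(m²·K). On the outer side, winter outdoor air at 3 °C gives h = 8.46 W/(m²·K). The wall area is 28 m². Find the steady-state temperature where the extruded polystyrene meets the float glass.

T ≈ 3.77 °C

Treating each layer as a thermal resistance in series:
R_inner film = 1/(h_i·A) = 1/(29.9×28) = 0.001194 K/W
R_gypsum plaster = L/(kA) = 0.185/(0.184×28) = 0.03591 K/W
R_extruded polystyrene = L/(kA) = 0.085/(0.0279×28) = 0.1088 K/W
R_float glass = L/(kA) = 0.155/(0.962×28) = 0.005754 K/W
R_outer film = 1/(h_o·A) = 1/(8.46×28) = 0.004222 K/W
R_total = 0.1559 K/W;  Q = ΔT/R_total = 12/0.1559 = 76.98 W
T_interface = T_inner − Q·ΣR(inner→interface) = 15 − 77×0.1459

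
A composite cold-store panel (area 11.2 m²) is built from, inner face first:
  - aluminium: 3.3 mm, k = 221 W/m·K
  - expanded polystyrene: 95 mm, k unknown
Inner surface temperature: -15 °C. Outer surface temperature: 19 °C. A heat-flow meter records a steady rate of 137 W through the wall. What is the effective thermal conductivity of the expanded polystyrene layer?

Model the wall as resistances in series:
R_aluminium = L/(kA) = 0.0033/(221×11.2) = 1.333×10^-6 K/W
Sum of known resistances R_other = 1.333×10^-6 K/W
Total R = ΔT/Q = 34/137 = 0.2482 K/W
R_expanded polystyrene = R_total − R_other = 0.2482 K/W
k = L/(R·A) = 0.095/(0.2482×11.2)

k ≈ 0.0342 W/(m·K)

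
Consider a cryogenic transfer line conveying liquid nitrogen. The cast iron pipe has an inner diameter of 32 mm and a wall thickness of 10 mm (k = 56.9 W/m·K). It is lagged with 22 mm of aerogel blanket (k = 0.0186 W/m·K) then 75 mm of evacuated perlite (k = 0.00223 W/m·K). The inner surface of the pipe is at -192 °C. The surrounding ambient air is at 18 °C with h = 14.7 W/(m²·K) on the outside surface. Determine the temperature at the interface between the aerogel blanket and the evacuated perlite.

T ≈ -177 °C

For a radial system each layer contributes R = ln(r_out/r_in)/(2πkL); films add R = 1/(hA).
R_cast iron pipe wall = ln(26/16)/(2π×56.9×1) = 0.001358 K/W
R_aerogel blanket = ln(48/26)/(2π×0.0186×1) = 5.246 K/W
R_evacuated perlite = ln(123/48)/(2π×0.00223×1) = 67.16 K/W
R_outer film = 1/(h_o·2πr_oL) = 1/(14.7×2π×0.123×1) = 0.08802 K/W
R_total = 72.49 K/W
Q = ΔT/R_total = 210/72.49
Q = 2.9 W/m
T_interface = T_inner + Q·ΣR(inner→interface) = -192 + 2.9×5.248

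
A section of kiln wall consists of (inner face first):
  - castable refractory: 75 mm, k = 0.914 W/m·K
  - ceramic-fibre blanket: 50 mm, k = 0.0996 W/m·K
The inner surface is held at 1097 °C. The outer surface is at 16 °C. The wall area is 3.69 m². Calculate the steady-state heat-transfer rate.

Q ≈ 6830 W

Model the wall as resistances in series:
R_castable refractory = L/(kA) = 0.075/(0.914×3.69) = 0.02224 K/W
R_ceramic-fibre blanket = L/(kA) = 0.05/(0.0996×3.69) = 0.136 K/W
R_total = 0.1583 K/W
Q = ΔT / R_total = 1081 / 0.1583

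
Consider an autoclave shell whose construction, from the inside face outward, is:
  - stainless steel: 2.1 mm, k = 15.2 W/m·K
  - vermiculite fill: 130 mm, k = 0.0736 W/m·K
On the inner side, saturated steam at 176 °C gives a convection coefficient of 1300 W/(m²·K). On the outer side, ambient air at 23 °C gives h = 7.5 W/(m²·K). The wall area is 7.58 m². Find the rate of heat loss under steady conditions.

Q ≈ 610 W

Model the wall as resistances in series:
R_inner film = 1/(h_i·A) = 1/(1300×7.58) = 1.015×10^-4 K/W
R_stainless steel = L/(kA) = 0.0021/(15.2×7.58) = 1.823×10^-5 K/W
R_vermiculite fill = L/(kA) = 0.13/(0.0736×7.58) = 0.233 K/W
R_outer film = 1/(h_o·A) = 1/(7.5×7.58) = 0.01759 K/W
R_total = 0.2507 K/W
Q = ΔT / R_total = 153 / 0.2507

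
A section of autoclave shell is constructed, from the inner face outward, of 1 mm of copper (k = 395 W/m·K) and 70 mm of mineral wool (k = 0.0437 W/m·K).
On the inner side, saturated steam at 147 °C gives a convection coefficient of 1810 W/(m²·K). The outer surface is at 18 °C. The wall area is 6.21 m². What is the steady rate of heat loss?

Thermal resistances in series:
R_inner film = 1/(h_i·A) = 1/(1810×6.21) = 8.897×10^-5 K/W
R_copper = L/(kA) = 0.001/(395×6.21) = 4.077×10^-7 K/W
R_mineral wool = L/(kA) = 0.07/(0.0437×6.21) = 0.2579 K/W
R_total = 0.258 K/W
Q = ΔT / R_total = 129 / 0.258

Q ≈ 500 W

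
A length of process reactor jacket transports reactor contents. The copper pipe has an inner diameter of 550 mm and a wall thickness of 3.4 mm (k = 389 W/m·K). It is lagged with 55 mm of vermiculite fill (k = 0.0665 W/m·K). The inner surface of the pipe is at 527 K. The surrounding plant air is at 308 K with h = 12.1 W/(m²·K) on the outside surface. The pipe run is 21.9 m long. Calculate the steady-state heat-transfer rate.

Q ≈ 10200 W

Cylindrical conduction, so R = ln(r₂/r₁)/(2πkL) per layer, in series:
R_copper pipe wall = ln(278.4/275)/(2π×389×21.9) = 2.296×10^-7 K/W
R_vermiculite fill = ln(333.4/278.4)/(2π×0.0665×21.9) = 0.0197 K/W
R_outer film = 1/(h_o·2πr_oL) = 1/(12.1×2π×0.3334×21.9) = 0.001801 K/W
R_total = 0.0215 K/W
Q = ΔT/R_total = 219/0.0215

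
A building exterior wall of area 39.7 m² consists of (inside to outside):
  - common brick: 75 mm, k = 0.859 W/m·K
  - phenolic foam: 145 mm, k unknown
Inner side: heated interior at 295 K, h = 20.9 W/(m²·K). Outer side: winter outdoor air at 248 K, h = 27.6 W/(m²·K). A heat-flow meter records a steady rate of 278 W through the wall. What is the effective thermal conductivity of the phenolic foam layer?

k ≈ 0.0222 W/(m·K)

Model the wall as resistances in series:
R_inner film = 1/(h_i·A) = 1/(20.9×39.7) = 0.001205 K/W
R_common brick = L/(kA) = 0.075/(0.859×39.7) = 0.002199 K/W
R_outer film = 1/(h_o·A) = 1/(27.6×39.7) = 9.126×10^-4 K/W
Sum of known resistances R_other = 0.004317 K/W
Total R = ΔT/Q = 47/278 = 0.1691 K/W
R_phenolic foam = R_total − R_other = 0.1647 K/W
k = L/(R·A) = 0.145/(0.1647×39.7)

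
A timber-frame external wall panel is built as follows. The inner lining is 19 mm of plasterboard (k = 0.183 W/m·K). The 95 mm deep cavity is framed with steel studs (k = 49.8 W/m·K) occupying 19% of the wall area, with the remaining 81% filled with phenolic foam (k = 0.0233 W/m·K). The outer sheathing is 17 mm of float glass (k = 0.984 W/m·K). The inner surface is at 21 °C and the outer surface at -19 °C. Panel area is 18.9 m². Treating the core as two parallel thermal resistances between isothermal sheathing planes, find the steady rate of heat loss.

Sheathing layers in series; stud and cavity paths in parallel between them.
R_inner = 0.019/(0.183×18.9) = 0.005493 K/W
R_stud  = 0.095/(49.8×0.19×18.9) = 5.312×10^-4 K/W
R_cav   = 0.095/(0.0233×0.81×18.9) = 0.2663 K/W
1/R_core = 1/R_stud + 1/R_cav → R_core = 5.302×10^-4 K/W
R_outer = 0.017/(0.984×18.9) = 9.141×10^-4 K/W
R_total = 0.006938 K/W
Q = ΔT/R_total = 40/0.006938

Q ≈ 5770 W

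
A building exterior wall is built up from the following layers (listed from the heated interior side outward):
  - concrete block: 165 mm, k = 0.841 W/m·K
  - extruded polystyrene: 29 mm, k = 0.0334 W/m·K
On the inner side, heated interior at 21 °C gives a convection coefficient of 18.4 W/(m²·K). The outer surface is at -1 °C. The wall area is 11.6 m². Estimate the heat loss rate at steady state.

Series thermal resistances:
R_inner film = 1/(h_i·A) = 1/(18.4×11.6) = 0.004685 K/W
R_concrete block = L/(kA) = 0.165/(0.841×11.6) = 0.01691 K/W
R_extruded polystyrene = L/(kA) = 0.029/(0.0334×11.6) = 0.07485 K/W
R_total = 0.09645 K/W
Q = ΔT / R_total = 22 / 0.09645

Q ≈ 228 W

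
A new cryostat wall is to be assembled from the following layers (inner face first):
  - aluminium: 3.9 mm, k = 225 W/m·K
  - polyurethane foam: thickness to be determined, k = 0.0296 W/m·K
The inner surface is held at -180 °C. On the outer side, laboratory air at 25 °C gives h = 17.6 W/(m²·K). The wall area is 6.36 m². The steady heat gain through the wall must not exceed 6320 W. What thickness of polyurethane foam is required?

Series thermal resistances:
R_aluminium = L/(kA) = 0.0039/(225×6.36) = 2.725×10^-6 K/W
R_outer film = 1/(h_o·A) = 1/(17.6×6.36) = 0.008934 K/W
Sum of the known resistances R_other = 0.008936 K/W
Required total resistance R_tot = ΔT/Q_allow = 205/6320 = 0.03244 K/W
R_polyurethane foam = R_tot − R_other = 0.0235 K/W
L = R·k·A = 0.0235×0.0296×6.36

L ≈ 4.42 mm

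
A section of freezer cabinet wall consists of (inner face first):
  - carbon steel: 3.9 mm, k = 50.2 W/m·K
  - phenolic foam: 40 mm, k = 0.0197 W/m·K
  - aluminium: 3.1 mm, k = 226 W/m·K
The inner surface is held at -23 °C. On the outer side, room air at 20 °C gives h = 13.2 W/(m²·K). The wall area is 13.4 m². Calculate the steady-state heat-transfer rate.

Treating each layer as a thermal resistance in series:
R_carbon steel = L/(kA) = 0.0039/(50.2×13.4) = 5.798×10^-6 K/W
R_phenolic foam = L/(kA) = 0.04/(0.0197×13.4) = 0.1515 K/W
R_aluminium = L/(kA) = 0.0031/(226×13.4) = 1.024×10^-6 K/W
R_outer film = 1/(h_o·A) = 1/(13.2×13.4) = 0.005654 K/W
R_total = 0.1572 K/W
Q = ΔT / R_total = 43 / 0.1572

Q ≈ 274 W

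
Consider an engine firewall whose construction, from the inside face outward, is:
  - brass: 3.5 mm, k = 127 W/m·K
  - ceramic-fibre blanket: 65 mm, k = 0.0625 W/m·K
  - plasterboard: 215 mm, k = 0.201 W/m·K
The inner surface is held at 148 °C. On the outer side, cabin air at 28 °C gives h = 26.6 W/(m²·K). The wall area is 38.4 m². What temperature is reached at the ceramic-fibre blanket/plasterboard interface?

Using the resistance-network approach (series):
R_brass = L/(kA) = 0.0035/(127×38.4) = 7.177×10^-7 K/W
R_ceramic-fibre blanket = L/(kA) = 0.065/(0.0625×38.4) = 0.02708 K/W
R_plasterboard = L/(kA) = 0.215/(0.201×38.4) = 0.02786 K/W
R_outer film = 1/(h_o·A) = 1/(26.6×38.4) = 9.79×10^-4 K/W
R_total = 0.05592 K/W;  Q = ΔT/R_total = 120/0.05592 = 2146 W
T_interface = T_inner − Q·ΣR(inner→interface) = 148 − 2150×0.02708

T ≈ 89.9 °C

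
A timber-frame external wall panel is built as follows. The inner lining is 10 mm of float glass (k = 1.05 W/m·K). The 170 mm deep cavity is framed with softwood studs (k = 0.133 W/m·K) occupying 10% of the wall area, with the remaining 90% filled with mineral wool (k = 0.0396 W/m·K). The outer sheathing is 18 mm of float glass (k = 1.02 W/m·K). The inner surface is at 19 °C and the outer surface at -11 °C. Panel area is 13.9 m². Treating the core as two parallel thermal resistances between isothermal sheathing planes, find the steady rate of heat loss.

Sheathing layers in series; stud and cavity paths in parallel between them.
R_inner = 0.01/(1.05×13.9) = 6.852×10^-4 K/W
R_stud  = 0.17/(0.133×0.1×13.9) = 0.9196 K/W
R_cav   = 0.17/(0.0396×0.9×13.9) = 0.3432 K/W
1/R_core = 1/R_stud + 1/R_cav → R_core = 0.2499 K/W
R_outer = 0.018/(1.02×13.9) = 0.00127 K/W
R_total = 0.2519 K/W
Q = ΔT/R_total = 30/0.2519

Q ≈ 119 W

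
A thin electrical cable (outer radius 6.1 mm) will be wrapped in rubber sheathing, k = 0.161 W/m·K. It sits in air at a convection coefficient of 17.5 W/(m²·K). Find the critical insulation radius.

r_cr ≈ 9.2 mm

For a cylinder r_cr = k/h = 0.161/17.5
r_cr = 9.2 mm; since the bare radius (6.1 mm) is below r_cr, adding a thin layer of insulation will *increase* heat loss.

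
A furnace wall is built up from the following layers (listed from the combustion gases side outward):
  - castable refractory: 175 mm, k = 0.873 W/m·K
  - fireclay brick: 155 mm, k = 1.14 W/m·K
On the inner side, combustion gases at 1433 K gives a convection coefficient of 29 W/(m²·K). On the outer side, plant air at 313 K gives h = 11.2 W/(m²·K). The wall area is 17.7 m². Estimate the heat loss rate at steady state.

Q ≈ 43100 W

Using the resistance-network approach (series):
R_inner film = 1/(h_i·A) = 1/(29×17.7) = 0.001948 K/W
R_castable refractory = L/(kA) = 0.175/(0.873×17.7) = 0.01133 K/W
R_fireclay brick = L/(kA) = 0.155/(1.14×17.7) = 0.007682 K/W
R_outer film = 1/(h_o·A) = 1/(11.2×17.7) = 0.005044 K/W
R_total = 0.026 K/W
Q = ΔT / R_total = 1120 / 0.026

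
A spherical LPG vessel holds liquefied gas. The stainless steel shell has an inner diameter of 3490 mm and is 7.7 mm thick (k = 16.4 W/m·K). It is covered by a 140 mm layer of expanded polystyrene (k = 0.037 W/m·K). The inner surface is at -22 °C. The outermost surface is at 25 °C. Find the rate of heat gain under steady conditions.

Q ≈ 518 W

Radial (spherical) resistances in series:
R_stainless steel shell = (1/1.745 − 1/1.7527)/(4π×16.4) = 1.222×10^-5 K/W
R_expanded polystyrene = (1/1.7527 − 1/1.8927)/(4π×0.037) = 0.09077 K/W
R_total = 0.09078 K/W
Q = ΔT/R_total = 47/0.09078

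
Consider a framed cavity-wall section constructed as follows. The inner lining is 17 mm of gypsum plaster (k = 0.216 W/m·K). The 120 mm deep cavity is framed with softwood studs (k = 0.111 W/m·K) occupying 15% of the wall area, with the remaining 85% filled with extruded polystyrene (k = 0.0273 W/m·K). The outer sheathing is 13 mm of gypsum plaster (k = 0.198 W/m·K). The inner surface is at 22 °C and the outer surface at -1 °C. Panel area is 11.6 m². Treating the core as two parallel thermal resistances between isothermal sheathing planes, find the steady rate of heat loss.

Q ≈ 84.6 W

Sheathing layers in series; stud and cavity paths in parallel between them.
R_inner = 0.017/(0.216×11.6) = 0.006785 K/W
R_stud  = 0.12/(0.111×0.15×11.6) = 0.6213 K/W
R_cav   = 0.12/(0.0273×0.85×11.6) = 0.4458 K/W
1/R_core = 1/R_stud + 1/R_cav → R_core = 0.2596 K/W
R_outer = 0.013/(0.198×11.6) = 0.00566 K/W
R_total = 0.272 K/W
Q = ΔT/R_total = 23/0.272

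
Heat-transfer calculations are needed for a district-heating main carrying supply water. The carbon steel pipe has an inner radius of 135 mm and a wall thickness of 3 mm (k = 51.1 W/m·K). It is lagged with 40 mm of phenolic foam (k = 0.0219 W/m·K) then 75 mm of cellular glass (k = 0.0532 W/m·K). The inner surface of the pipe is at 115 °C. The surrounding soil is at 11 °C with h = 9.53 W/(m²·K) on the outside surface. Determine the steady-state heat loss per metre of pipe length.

Radial resistances (cylindrical: R_cond = ln(r_o/r_i)/(2πkL), R_conv = 1/(h·2πrL)):
R_carbon steel pipe wall = ln(138/135)/(2π×51.1×1) = 6.846×10^-5 K/W
R_phenolic foam = ln(178/138)/(2π×0.0219×1) = 1.85 K/W
R_cellular glass = ln(253/178)/(2π×0.0532×1) = 1.052 K/W
R_outer film = 1/(h_o·2πr_oL) = 1/(9.53×2π×0.253×1) = 0.06601 K/W
R_total = 2.968 K/W
Q = ΔT/R_total = 104/2.968

q′ ≈ 35 W/m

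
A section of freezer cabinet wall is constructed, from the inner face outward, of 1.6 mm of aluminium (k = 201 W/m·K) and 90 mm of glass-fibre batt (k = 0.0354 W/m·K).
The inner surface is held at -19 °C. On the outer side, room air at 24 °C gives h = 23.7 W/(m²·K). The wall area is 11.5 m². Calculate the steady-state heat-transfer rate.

Q ≈ 191 W

Model the wall as resistances in series:
R_aluminium = L/(kA) = 0.0016/(201×11.5) = 6.922×10^-7 K/W
R_glass-fibre batt = L/(kA) = 0.09/(0.0354×11.5) = 0.2211 K/W
R_outer film = 1/(h_o·A) = 1/(23.7×11.5) = 0.003669 K/W
R_total = 0.2247 K/W
Q = ΔT / R_total = 43 / 0.2247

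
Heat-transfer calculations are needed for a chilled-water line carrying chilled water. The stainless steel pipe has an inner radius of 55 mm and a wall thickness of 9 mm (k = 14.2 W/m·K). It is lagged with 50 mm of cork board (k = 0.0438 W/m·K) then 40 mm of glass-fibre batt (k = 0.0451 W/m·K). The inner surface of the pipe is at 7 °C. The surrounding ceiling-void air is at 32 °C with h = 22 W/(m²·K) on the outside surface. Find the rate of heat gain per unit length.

q′ ≈ 7.79 W/m

Radial resistances (cylindrical: R_cond = ln(r_o/r_i)/(2πkL), R_conv = 1/(h·2πrL)):
R_stainless steel pipe wall = ln(64/55)/(2π×14.2×1) = 0.001699 K/W
R_cork board = ln(114/64)/(2π×0.0438×1) = 2.098 K/W
R_glass-fibre batt = ln(154/114)/(2π×0.0451×1) = 1.061 K/W
R_outer film = 1/(h_o·2πr_oL) = 1/(22×2π×0.154×1) = 0.04698 K/W
R_total = 3.208 K/W
Q = ΔT/R_total = 25/3.208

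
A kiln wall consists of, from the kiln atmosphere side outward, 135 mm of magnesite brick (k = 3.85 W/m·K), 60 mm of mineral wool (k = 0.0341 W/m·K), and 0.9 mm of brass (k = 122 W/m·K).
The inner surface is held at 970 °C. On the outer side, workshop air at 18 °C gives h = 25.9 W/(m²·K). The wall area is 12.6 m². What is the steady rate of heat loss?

Q ≈ 6540 W

Thermal resistances in series:
R_magnesite brick = L/(kA) = 0.135/(3.85×12.6) = 0.002783 K/W
R_mineral wool = L/(kA) = 0.06/(0.0341×12.6) = 0.1396 K/W
R_brass = L/(kA) = 0.0009/(122×12.6) = 5.855×10^-7 K/W
R_outer film = 1/(h_o·A) = 1/(25.9×12.6) = 0.003064 K/W
R_total = 0.1455 K/W
Q = ΔT / R_total = 952 / 0.1455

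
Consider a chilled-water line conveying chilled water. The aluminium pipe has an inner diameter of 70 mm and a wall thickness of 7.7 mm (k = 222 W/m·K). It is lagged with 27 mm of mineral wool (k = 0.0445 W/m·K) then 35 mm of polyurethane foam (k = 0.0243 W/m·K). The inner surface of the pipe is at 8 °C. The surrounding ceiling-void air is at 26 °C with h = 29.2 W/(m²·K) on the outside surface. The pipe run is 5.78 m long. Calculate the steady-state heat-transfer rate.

For a radial system each layer contributes R = ln(r_out/r_in)/(2πkL); films add R = 1/(hA).
R_aluminium pipe wall = ln(42.7/35)/(2π×222×5.78) = 2.466×10^-5 K/W
R_mineral wool = ln(69.7/42.7)/(2π×0.0445×5.78) = 0.3032 K/W
R_polyurethane foam = ln(104.7/69.7)/(2π×0.0243×5.78) = 0.4611 K/W
R_outer film = 1/(h_o·2πr_oL) = 1/(29.2×2π×0.1047×5.78) = 0.009007 K/W
R_total = 0.7733 K/W
Q = ΔT/R_total = 18/0.7733

Q ≈ 23.3 W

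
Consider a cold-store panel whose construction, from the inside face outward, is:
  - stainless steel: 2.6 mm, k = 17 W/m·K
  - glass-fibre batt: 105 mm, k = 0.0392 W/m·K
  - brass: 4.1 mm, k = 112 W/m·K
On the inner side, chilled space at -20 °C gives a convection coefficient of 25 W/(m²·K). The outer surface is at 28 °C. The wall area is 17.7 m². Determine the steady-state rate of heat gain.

Q ≈ 312 W

Model the wall as resistances in series:
R_inner film = 1/(h_i·A) = 1/(25×17.7) = 0.00226 K/W
R_stainless steel = L/(kA) = 0.0026/(17×17.7) = 8.641×10^-6 K/W
R_glass-fibre batt = L/(kA) = 0.105/(0.0392×17.7) = 0.1513 K/W
R_brass = L/(kA) = 0.0041/(112×17.7) = 2.068×10^-6 K/W
R_total = 0.1536 K/W
Q = ΔT / R_total = 48 / 0.1536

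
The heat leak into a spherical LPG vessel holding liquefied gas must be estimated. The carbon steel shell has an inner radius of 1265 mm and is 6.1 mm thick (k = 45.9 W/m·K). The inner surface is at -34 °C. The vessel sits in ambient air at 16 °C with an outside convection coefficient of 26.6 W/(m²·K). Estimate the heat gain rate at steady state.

Q ≈ 26900 W

Radial (spherical) resistances in series:
R_carbon steel shell = (1/1.265 − 1/1.2711)/(4π×45.9) = 6.577×10^-6 K/W
R_outer film = 1/(h·4πr_o²) = 1/(26.6×4π×1.2711²) = 0.001852 K/W
R_total = 0.001858 K/W
Q = ΔT/R_total = 50/0.001858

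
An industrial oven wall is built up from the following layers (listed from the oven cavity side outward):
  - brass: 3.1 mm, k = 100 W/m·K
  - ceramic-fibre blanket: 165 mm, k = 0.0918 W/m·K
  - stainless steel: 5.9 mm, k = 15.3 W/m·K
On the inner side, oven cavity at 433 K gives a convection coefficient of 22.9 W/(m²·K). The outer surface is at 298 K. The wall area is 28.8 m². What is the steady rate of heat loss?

Using the resistance-network approach (series):
R_inner film = 1/(h_i·A) = 1/(22.9×28.8) = 0.001516 K/W
R_brass = L/(kA) = 0.0031/(100×28.8) = 1.076×10^-6 K/W
R_ceramic-fibre blanket = L/(kA) = 0.165/(0.0918×28.8) = 0.06241 K/W
R_stainless steel = L/(kA) = 0.0059/(15.3×28.8) = 1.339×10^-5 K/W
R_total = 0.06394 K/W
Q = ΔT / R_total = 135 / 0.06394

Q ≈ 2110 W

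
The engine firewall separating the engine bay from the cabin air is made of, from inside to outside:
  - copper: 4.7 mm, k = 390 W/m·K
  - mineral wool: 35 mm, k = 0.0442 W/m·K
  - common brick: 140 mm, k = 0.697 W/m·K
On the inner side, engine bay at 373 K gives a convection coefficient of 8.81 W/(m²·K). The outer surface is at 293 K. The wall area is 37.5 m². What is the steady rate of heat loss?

Treating each layer as a thermal resistance in series:
R_inner film = 1/(h_i·A) = 1/(8.81×37.5) = 0.003027 K/W
R_copper = L/(kA) = 0.0047/(390×37.5) = 3.214×10^-7 K/W
R_mineral wool = L/(kA) = 0.035/(0.0442×37.5) = 0.02112 K/W
R_common brick = L/(kA) = 0.14/(0.697×37.5) = 0.005356 K/W
R_total = 0.0295 K/W
Q = ΔT / R_total = 80 / 0.0295

Q ≈ 2710 W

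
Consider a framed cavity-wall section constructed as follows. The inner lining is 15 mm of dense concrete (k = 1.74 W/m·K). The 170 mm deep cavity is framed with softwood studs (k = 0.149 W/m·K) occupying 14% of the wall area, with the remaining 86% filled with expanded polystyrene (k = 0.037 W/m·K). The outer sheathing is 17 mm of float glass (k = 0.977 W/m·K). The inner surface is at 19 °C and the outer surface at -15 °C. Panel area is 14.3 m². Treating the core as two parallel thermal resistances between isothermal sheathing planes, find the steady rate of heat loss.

Sheathing layers in series; stud and cavity paths in parallel between them.
R_inner = 0.015/(1.74×14.3) = 6.028×10^-4 K/W
R_stud  = 0.17/(0.149×0.14×14.3) = 0.5699 K/W
R_cav   = 0.17/(0.037×0.86×14.3) = 0.3736 K/W
1/R_core = 1/R_stud + 1/R_cav → R_core = 0.2257 K/W
R_outer = 0.017/(0.977×14.3) = 0.001217 K/W
R_total = 0.2275 K/W
Q = ΔT/R_total = 34/0.2275

Q ≈ 149 W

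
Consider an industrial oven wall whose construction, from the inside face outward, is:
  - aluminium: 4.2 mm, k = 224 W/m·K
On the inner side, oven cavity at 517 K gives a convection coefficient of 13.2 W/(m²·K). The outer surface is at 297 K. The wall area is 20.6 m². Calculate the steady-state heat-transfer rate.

Series thermal resistances:
R_inner film = 1/(h_i·A) = 1/(13.2×20.6) = 0.003678 K/W
R_aluminium = L/(kA) = 0.0042/(224×20.6) = 9.102×10^-7 K/W
R_total = 0.003678 K/W
Q = ΔT / R_total = 220 / 0.003678

Q ≈ 59800 W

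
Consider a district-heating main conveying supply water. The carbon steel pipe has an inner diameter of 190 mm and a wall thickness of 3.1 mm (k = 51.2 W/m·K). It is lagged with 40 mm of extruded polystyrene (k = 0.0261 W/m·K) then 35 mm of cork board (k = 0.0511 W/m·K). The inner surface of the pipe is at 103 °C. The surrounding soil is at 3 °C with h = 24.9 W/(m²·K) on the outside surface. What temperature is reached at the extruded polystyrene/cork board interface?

Radial resistances (cylindrical: R_cond = ln(r_o/r_i)/(2πkL), R_conv = 1/(h·2πrL)):
R_carbon steel pipe wall = ln(98.1/95)/(2π×51.2×1) = 9.982×10^-5 K/W
R_extruded polystyrene = ln(138.1/98.1)/(2π×0.0261×1) = 2.085 K/W
R_cork board = ln(173.1/138.1)/(2π×0.0511×1) = 0.7036 K/W
R_outer film = 1/(h_o·2πr_oL) = 1/(24.9×2π×0.1731×1) = 0.03693 K/W
R_total = 2.826 K/W
Q = ΔT/R_total = 100/2.826
Q = 35.4 W/m
T_interface = T_inner − Q·ΣR(inner→interface) = 103 − 35.4×2.086

T ≈ 29.2 °C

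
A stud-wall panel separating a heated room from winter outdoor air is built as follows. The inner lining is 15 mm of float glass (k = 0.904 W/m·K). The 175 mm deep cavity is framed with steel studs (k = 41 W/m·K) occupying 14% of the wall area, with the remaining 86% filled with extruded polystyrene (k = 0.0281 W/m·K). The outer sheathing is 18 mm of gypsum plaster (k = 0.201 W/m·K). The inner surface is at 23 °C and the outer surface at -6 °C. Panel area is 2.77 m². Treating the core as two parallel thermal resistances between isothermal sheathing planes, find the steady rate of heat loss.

Q ≈ 588 W

Sheathing layers in series; stud and cavity paths in parallel between them.
R_inner = 0.015/(0.904×2.77) = 0.00599 K/W
R_stud  = 0.175/(41×0.14×2.77) = 0.01101 K/W
R_cav   = 0.175/(0.0281×0.86×2.77) = 2.614 K/W
1/R_core = 1/R_stud + 1/R_cav → R_core = 0.01096 K/W
R_outer = 0.018/(0.201×2.77) = 0.03233 K/W
R_total = 0.04928 K/W
Q = ΔT/R_total = 29/0.04928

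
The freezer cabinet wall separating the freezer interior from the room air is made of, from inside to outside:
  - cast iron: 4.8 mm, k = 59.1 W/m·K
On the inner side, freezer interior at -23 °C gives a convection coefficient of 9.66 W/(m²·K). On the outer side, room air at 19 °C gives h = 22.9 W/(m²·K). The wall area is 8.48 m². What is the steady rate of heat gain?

Q ≈ 2420 W

Using the resistance-network approach (series):
R_inner film = 1/(h_i·A) = 1/(9.66×8.48) = 0.01221 K/W
R_cast iron = L/(kA) = 0.0048/(59.1×8.48) = 9.578×10^-6 K/W
R_outer film = 1/(h_o·A) = 1/(22.9×8.48) = 0.00515 K/W
R_total = 0.01737 K/W
Q = ΔT / R_total = 42 / 0.01737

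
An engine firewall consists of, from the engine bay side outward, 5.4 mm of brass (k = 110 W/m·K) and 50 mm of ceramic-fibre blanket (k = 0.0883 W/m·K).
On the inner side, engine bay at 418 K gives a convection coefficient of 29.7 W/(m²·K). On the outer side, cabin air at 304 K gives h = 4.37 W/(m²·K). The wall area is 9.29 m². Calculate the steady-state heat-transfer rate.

Q ≈ 1280 W

Model the wall as resistances in series:
R_inner film = 1/(h_i·A) = 1/(29.7×9.29) = 0.003624 K/W
R_brass = L/(kA) = 0.0054/(110×9.29) = 5.284×10^-6 K/W
R_ceramic-fibre blanket = L/(kA) = 0.05/(0.0883×9.29) = 0.06095 K/W
R_outer film = 1/(h_o·A) = 1/(4.37×9.29) = 0.02463 K/W
R_total = 0.08921 K/W
Q = ΔT / R_total = 114 / 0.08921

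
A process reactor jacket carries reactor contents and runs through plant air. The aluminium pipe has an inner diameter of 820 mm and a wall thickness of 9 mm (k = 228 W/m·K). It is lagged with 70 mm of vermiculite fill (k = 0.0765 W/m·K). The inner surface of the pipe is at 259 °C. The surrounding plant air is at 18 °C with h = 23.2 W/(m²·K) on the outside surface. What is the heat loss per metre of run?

q′ ≈ 718 W/m

Radial resistances (cylindrical: R_cond = ln(r_o/r_i)/(2πkL), R_conv = 1/(h·2πrL)):
R_aluminium pipe wall = ln(419/410)/(2π×228×1) = 1.516×10^-5 K/W
R_vermiculite fill = ln(489/419)/(2π×0.0765×1) = 0.3214 K/W
R_outer film = 1/(h_o·2πr_oL) = 1/(23.2×2π×0.489×1) = 0.01403 K/W
R_total = 0.3355 K/W
Q = ΔT/R_total = 241/0.3355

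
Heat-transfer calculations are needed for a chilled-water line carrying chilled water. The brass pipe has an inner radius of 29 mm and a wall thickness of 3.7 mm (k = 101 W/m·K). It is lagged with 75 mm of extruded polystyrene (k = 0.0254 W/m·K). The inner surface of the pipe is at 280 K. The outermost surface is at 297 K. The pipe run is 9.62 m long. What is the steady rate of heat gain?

Q ≈ 21.9 W

Cylindrical conduction, so R = ln(r₂/r₁)/(2πkL) per layer, in series:
R_brass pipe wall = ln(32.7/29)/(2π×101×9.62) = 1.967×10^-5 K/W
R_extruded polystyrene = ln(107.7/32.7)/(2π×0.0254×9.62) = 0.7764 K/W
R_total = 0.7764 K/W
Q = ΔT/R_total = 17/0.7764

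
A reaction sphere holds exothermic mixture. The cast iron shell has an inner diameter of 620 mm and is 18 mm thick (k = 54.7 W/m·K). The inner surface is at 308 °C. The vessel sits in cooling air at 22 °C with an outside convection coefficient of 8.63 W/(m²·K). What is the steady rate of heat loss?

Q ≈ 3330 W

Spherical conduction: R = (1/r_in − 1/r_out)/(4πk) per layer; series-sum.
R_cast iron shell = (1/0.31 − 1/0.328)/(4π×54.7) = 2.575×10^-4 K/W
R_outer film = 1/(h·4πr_o²) = 1/(8.63×4π×0.328²) = 0.08571 K/W
R_total = 0.08597 K/W
Q = ΔT/R_total = 286/0.08597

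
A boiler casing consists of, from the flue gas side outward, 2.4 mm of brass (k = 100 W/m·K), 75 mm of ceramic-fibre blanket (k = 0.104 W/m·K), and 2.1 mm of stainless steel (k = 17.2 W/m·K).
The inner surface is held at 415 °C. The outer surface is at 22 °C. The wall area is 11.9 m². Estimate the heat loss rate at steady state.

Model the wall as resistances in series:
R_brass = L/(kA) = 0.0024/(100×11.9) = 2.017×10^-6 K/W
R_ceramic-fibre blanket = L/(kA) = 0.075/(0.104×11.9) = 0.0606 K/W
R_stainless steel = L/(kA) = 0.0021/(17.2×11.9) = 1.026×10^-5 K/W
R_total = 0.06061 K/W
Q = ΔT / R_total = 393 / 0.06061

Q ≈ 6480 W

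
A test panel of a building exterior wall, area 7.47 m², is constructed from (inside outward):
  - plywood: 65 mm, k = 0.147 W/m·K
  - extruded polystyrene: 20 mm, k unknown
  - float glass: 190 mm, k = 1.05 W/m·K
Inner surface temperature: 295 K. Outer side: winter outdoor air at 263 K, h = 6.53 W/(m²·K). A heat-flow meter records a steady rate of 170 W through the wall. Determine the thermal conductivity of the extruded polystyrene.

Treating each layer as a thermal resistance in series:
R_plywood = L/(kA) = 0.065/(0.147×7.47) = 0.05919 K/W
R_float glass = L/(kA) = 0.19/(1.05×7.47) = 0.02422 K/W
R_outer film = 1/(h_o·A) = 1/(6.53×7.47) = 0.0205 K/W
Sum of known resistances R_other = 0.1039 K/W
Total R = ΔT/Q = 32/170 = 0.1882 K/W
R_extruded polystyrene = R_total − R_other = 0.08432 K/W
k = L/(R·A) = 0.02/(0.08432×7.47)

k ≈ 0.0318 W/(m·K)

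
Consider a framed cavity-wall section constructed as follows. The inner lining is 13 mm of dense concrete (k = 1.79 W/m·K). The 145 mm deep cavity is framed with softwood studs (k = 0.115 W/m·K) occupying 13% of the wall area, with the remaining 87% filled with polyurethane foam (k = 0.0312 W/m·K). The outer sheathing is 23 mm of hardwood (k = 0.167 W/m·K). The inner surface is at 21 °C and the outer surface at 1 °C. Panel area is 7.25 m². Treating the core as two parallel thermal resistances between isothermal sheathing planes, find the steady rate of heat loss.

Q ≈ 40.4 W

Sheathing layers in series; stud and cavity paths in parallel between them.
R_inner = 0.013/(1.79×7.25) = 0.001002 K/W
R_stud  = 0.145/(0.115×0.13×7.25) = 1.338 K/W
R_cav   = 0.145/(0.0312×0.87×7.25) = 0.7368 K/W
1/R_core = 1/R_stud + 1/R_cav → R_core = 0.4751 K/W
R_outer = 0.023/(0.167×7.25) = 0.019 K/W
R_total = 0.4951 K/W
Q = ΔT/R_total = 20/0.4951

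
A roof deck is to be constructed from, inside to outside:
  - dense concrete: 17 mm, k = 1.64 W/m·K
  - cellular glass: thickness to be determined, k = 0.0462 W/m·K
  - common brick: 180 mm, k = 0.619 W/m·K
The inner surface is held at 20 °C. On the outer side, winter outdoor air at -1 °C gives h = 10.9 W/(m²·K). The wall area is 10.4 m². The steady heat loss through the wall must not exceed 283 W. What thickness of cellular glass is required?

L ≈ 17.5 mm

Using the resistance-network approach (series):
R_dense concrete = L/(kA) = 0.017/(1.64×10.4) = 9.967×10^-4 K/W
R_common brick = L/(kA) = 0.18/(0.619×10.4) = 0.02796 K/W
R_outer film = 1/(h_o·A) = 1/(10.9×10.4) = 0.008821 K/W
Sum of the known resistances R_other = 0.03778 K/W
Required total resistance R_tot = ΔT/Q_allow = 21/283 = 0.0742 K/W
R_cellular glass = R_tot − R_other = 0.03643 K/W
L = R·k·A = 0.03643×0.0462×10.4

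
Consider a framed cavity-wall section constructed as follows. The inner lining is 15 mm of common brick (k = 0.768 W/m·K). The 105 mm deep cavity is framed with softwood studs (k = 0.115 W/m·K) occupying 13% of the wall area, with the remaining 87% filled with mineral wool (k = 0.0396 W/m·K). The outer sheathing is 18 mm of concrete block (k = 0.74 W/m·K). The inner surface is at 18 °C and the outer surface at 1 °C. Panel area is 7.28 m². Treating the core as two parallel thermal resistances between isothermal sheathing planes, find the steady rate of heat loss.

Sheathing layers in series; stud and cavity paths in parallel between them.
R_inner = 0.015/(0.768×7.28) = 0.002683 K/W
R_stud  = 0.105/(0.115×0.13×7.28) = 0.9648 K/W
R_cav   = 0.105/(0.0396×0.87×7.28) = 0.4186 K/W
1/R_core = 1/R_stud + 1/R_cav → R_core = 0.292 K/W
R_outer = 0.018/(0.74×7.28) = 0.003341 K/W
R_total = 0.298 K/W
Q = ΔT/R_total = 17/0.298

Q ≈ 57.1 W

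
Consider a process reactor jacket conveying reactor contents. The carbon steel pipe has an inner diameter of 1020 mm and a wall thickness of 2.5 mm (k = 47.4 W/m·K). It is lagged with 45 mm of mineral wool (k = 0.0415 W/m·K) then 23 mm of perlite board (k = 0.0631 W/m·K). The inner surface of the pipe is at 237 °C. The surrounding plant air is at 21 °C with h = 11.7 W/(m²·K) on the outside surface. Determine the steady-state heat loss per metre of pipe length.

For a radial system each layer contributes R = ln(r_out/r_in)/(2πkL); films add R = 1/(hA).
R_carbon steel pipe wall = ln(512.5/510)/(2π×47.4×1) = 1.642×10^-5 K/W
R_mineral wool = ln(557.5/512.5)/(2π×0.0415×1) = 0.3228 K/W
R_perlite board = ln(580.5/557.5)/(2π×0.0631×1) = 0.102 K/W
R_outer film = 1/(h_o·2πr_oL) = 1/(11.7×2π×0.5805×1) = 0.02343 K/W
R_total = 0.4482 K/W
Q = ΔT/R_total = 216/0.4482

q′ ≈ 482 W/m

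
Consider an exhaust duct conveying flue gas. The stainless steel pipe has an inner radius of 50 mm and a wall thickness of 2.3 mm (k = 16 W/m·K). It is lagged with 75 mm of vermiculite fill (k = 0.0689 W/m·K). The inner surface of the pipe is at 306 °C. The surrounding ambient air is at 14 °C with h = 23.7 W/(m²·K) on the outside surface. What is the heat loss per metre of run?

Per-layer cylindrical resistances, series-summed:
R_stainless steel pipe wall = ln(52.3/50)/(2π×16×1) = 4.474×10^-4 K/W
R_vermiculite fill = ln(127.3/52.3)/(2π×0.0689×1) = 2.055 K/W
R_outer film = 1/(h_o·2πr_oL) = 1/(23.7×2π×0.1273×1) = 0.05275 K/W
R_total = 2.108 K/W
Q = ΔT/R_total = 292/2.108

q′ ≈ 139 W/m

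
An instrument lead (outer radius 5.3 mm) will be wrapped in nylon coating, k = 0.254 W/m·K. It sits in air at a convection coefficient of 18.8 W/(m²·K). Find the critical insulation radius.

r_cr ≈ 13.5 mm

For a cylinder r_cr = k/h = 0.254/18.8
r_cr = 13.5 mm; since the bare radius (5.3 mm) is below r_cr, adding a thin layer of insulation will *increase* heat loss.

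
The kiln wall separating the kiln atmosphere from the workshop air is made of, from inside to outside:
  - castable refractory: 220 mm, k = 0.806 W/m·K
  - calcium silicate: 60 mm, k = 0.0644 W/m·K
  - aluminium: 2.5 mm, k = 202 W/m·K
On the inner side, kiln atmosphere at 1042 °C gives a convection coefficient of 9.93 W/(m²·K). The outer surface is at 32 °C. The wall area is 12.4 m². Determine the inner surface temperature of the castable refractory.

Series thermal resistances:
R_inner film = 1/(h_i·A) = 1/(9.93×12.4) = 0.008121 K/W
R_castable refractory = L/(kA) = 0.22/(0.806×12.4) = 0.02201 K/W
R_calcium silicate = L/(kA) = 0.06/(0.0644×12.4) = 0.07514 K/W
R_aluminium = L/(kA) = 0.0025/(202×12.4) = 9.981×10^-7 K/W
R_total = 0.1053 K/W;  Q = ΔT/R_total = 1010/0.1053 = 9594 W
T_interface = T_inner − Q·ΣR(inner→interface) = 1042 − 9590×0.008121

T ≈ 964 °C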